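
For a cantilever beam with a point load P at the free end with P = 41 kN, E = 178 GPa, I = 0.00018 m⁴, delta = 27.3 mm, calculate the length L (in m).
Model: a cantilever beam with a point load P at the free end, so delta = (P·L^3) / (3·E·I).
Solve for L: L = ((3·delta·E·I) / P)^(1/3).
Convert to SI units:
  P = 41 kN = 41000 N
  E = 178 GPa = 1.78 × 10¹¹ Pa
  delta = 27.3 mm = 0.0273 m
Substitute:
  L = ((3 × 0.0273 × (1.78 × 10¹¹) × 0.00018) / 41000)^(1/3)
  L = 4 m
Final answer: L = 4 m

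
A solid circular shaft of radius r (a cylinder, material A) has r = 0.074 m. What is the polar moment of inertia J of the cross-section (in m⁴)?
Model: a solid circular shaft of radius r, so J = (π·r^4) / 2.
Substitute:
  J = (π × 0.074^4) / 2
  J = 4.71 × 10⁻⁵ m⁴
Final answer: J = 4.71 × 10⁻⁵ m⁴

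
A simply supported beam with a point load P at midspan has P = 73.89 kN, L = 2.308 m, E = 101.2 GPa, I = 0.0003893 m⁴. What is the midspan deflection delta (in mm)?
Model: a simply supported beam with a point load P at midspan, so delta = (P·L^3) / (48·E·I).
Convert to SI units:
  P = 73.89 kN = 73890 N
  E = 101.2 GPa = 1.012 × 10¹¹ Pa
Substitute:
  delta = (73890 × 2.308^3) / (48 × (1.012 × 10¹¹) × 0.0003893)
  delta = 0.0004804 m
Convert: delta = 0.0004804 m = 0.4804 mm
Final answer: delta = 0.4804 mm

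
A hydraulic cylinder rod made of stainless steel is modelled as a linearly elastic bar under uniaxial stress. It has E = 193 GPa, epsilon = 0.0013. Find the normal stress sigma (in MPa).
Model: a linearly elastic bar under uniaxial stress, so sigma = E·epsilon.
Convert to SI units:
  E = 193 GPa = 1.93 × 10¹¹ Pa
Substitute:
  sigma = (1.93 × 10¹¹) × 0.0013
  sigma = 2.509 × 10⁸ Pa
Convert: sigma = 2.509 × 10⁸ Pa = 250.9 MPa
Final answer: sigma = 250.9 MPa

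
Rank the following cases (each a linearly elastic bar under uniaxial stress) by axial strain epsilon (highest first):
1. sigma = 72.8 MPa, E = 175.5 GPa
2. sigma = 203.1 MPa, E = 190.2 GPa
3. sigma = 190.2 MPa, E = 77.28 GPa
Model: a linearly elastic bar under uniaxial stress, so epsilon = sigma / E (SI units).
  Case 1: epsilon = (7.28 × 10⁷) / (1.755 × 10¹¹) = 0.0004148
  Case 2: epsilon = (2.031 × 10⁸) / (1.902 × 10¹¹) = 0.001068
  Case 3: epsilon = (1.902 × 10⁸) / (7.728 × 10¹⁰) = 0.002461
Ordering: 0.002461 (case 3) > 0.001068 (case 2) > 0.0004148 (case 1)
Final answer: 3, 2, 1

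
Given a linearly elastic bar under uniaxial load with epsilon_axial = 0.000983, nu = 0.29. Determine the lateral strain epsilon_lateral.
Model: a linearly elastic bar under uniaxial load, so epsilon_lateral = -nu·epsilon_axial.
Substitute:
  epsilon_lateral = -(0.29 × 0.000983)
  epsilon_lateral = -0.0002851
Final answer: epsilon_lateral = -0.0002851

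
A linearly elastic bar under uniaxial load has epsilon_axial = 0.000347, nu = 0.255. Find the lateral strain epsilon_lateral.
Model: a linearly elastic bar under uniaxial load, so epsilon_lateral = -nu·epsilon_axial.
Substitute:
  epsilon_lateral = -(0.255 × 0.000347)
  epsilon_lateral = -8.848 × 10⁻⁵
Final answer: epsilon_lateral = -8.848 × 10⁻⁵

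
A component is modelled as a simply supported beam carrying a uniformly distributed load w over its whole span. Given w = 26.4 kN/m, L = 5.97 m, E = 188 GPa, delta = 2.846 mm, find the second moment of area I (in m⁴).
Model: a simply supported beam carrying a uniformly distributed load w over its whole span, so delta = (5·w·L^4) / (384·E·I).
Solve for I: I = (5·w·L^4) / (384·delta·E).
Convert to SI units:
  w = 26.4 kN/m = 26400 N/m
  E = 188 GPa = 1.88 × 10¹¹ Pa
  delta = 2.846 mm = 0.002846 m
Substitute:
  I = (5 × 26400 × 5.97^4) / (384 × 0.002846 × (1.88 × 10¹¹))
  I = 0.0008161 m⁴
Final answer: I = 0.0008161 m⁴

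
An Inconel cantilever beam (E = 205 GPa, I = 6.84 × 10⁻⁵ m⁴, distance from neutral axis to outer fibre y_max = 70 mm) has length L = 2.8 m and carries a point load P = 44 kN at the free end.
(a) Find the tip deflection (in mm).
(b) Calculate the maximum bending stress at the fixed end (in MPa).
(a) Tip deflection of a cantilever with an end point load: δ = P·L^3 / (3·E·I). Convert P = 44 kN = 44000 N, E = 205 GPa = 2.05 × 10¹¹ Pa.
  δ = (44000 × 2.8^3) / (3 × (2.05 × 10¹¹) × (6.84 × 10⁻⁵)) = 0.02296 m = 22.96 mm
(b) Maximum bending moment at the fixed end: M = P·L = 44000 × 2.8 = 123200 N·m. Convert y_max = 70 mm = 0.07 m.
  σ = M·y_max / I = (123200 × 0.07) / (6.84 × 10⁻⁵) = 1.261 × 10⁸ Pa = 126.1 MPa
Final answer: (a) δ = 22.96 mm, (b) σ = 126.1 MPa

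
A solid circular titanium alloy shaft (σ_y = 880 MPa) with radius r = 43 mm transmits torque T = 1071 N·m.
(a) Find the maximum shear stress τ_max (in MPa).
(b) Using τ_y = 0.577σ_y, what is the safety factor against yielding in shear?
(a) For a solid circular shaft, τ_max = T·r/J with J = π·r^4/2, i.e. τ_max = 2·T / (π·r^3). Convert r = 43 mm = 0.043 m.
  τ_max = (2 × 1071) / (π × 0.043^3) = 8.576 × 10⁶ Pa = 8.576 MPa
(b) τ_y = 0.577 × 880 = 507.76 MPa
  SF = τ_y/τ_max = 507.76 / 8.576 = 59.21
Final answer: (a) τ_max = 8.576 MPa, (b) SF = 59.21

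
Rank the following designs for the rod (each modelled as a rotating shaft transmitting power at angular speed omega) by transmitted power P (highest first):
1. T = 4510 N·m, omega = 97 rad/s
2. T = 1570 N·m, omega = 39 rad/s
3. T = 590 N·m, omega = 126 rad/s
Model: a rotating shaft transmitting power at angular speed omega, so P = T·omega (SI units).
  Case 1: P = 4510 × 97 = 437500 W = 437.5 kW
  Case 2: P = 1570 × 39 = 61230 W = 61.23 kW
  Case 3: P = 590 × 126 = 74340 W = 74.34 kW
Ordering: 437.5 kW (case 1) > 74.34 kW (case 3) > 61.23 kW (case 2)
Final answer: 1, 3, 2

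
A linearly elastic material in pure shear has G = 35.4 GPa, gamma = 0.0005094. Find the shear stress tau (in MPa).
Model: a linearly elastic material in pure shear, so tau = G·gamma.
Convert to SI units:
  G = 35.4 GPa = 3.54 × 10¹⁰ Pa
Substitute:
  tau = (3.54 × 10¹⁰) × 0.0005094
  tau = 1.803 × 10⁷ Pa
Convert: tau = 1.803 × 10⁷ Pa = 18.03 MPa
Final answer: tau = 18.03 MPa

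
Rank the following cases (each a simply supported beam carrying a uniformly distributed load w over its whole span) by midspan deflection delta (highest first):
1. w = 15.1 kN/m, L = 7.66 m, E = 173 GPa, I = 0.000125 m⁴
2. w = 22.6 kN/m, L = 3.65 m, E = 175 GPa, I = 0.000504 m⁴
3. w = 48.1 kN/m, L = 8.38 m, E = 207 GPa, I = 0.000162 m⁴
Model: a simply supported beam carrying a uniformly distributed load w over its whole span, so delta = (5·w·L^4) / (384·E·I) (SI units).
  Case 1: delta = (5 × 15100 × 7.66^4) / (384 × (1.73 × 10¹¹) × 0.000125) = 0.0313 m = 31.3 mm
  Case 2: delta = (5 × 22600 × 3.65^4) / (384 × (1.75 × 10¹¹) × 0.000504) = 0.0005922 m = 0.5922 mm
  Case 3: delta = (5 × 48100 × 8.38^4) / (384 × (2.07 × 10¹¹) × 0.000162) = 0.0921 m = 92.1 mm
Ordering: 92.1 mm (case 3) > 31.3 mm (case 1) > 0.5922 mm (case 2)
Final answer: 3, 1, 2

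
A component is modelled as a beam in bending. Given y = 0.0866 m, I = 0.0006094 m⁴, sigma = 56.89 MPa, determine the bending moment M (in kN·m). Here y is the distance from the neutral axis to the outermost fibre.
Model: a beam in bending, so sigma = (M·y) / I.
Solve for M: M = (sigma·I) / y.
Convert to SI units:
  sigma = 56.89 MPa = 5.689 × 10⁷ Pa
Substitute:
  M = ((5.689 × 10⁷) × 0.0006094) / 0.0866
  M = 400300 N·m
Convert: M = 400300 N·m = 400.3 kN·m
Final answer: M = 400.3 kN·m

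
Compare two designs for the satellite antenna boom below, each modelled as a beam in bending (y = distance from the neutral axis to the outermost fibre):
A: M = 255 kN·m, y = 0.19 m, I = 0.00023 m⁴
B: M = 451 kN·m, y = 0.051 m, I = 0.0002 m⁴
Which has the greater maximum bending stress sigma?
Model: a beam in bending (y = distance from the neutral axis to the outermost fibre), so sigma = (M·y) / I (SI units).
  A: sigma = (255000 × 0.19) / 0.00023 = 2.107 × 10⁸ Pa = 210.7 MPa
  B: sigma = (451000 × 0.051) / 0.0002 = 1.15 × 10⁸ Pa = 115 MPa
210.7 MPa > 115 MPa, so A is larger.
Final answer: A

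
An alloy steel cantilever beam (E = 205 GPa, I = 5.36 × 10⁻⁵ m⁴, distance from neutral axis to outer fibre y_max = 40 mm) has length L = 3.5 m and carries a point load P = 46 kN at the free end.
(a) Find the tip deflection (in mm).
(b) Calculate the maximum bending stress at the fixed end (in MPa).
(a) Tip deflection of a cantilever with an end point load: δ = P·L^3 / (3·E·I). Convert P = 46 kN = 46000 N, E = 205 GPa = 2.05 × 10¹¹ Pa.
  δ = (46000 × 3.5^3) / (3 × (2.05 × 10¹¹) × (5.36 × 10⁻⁵)) = 0.05983 m = 59.83 mm
(b) Maximum bending moment at the fixed end: M = P·L = 46000 × 3.5 = 161000 N·m. Convert y_max = 40 mm = 0.04 m.
  σ = M·y_max / I = (161000 × 0.04) / (5.36 × 10⁻⁵) = 1.201 × 10⁸ Pa = 120.1 MPa
Final answer: (a) δ = 59.83 mm, (b) σ = 120.1 MPa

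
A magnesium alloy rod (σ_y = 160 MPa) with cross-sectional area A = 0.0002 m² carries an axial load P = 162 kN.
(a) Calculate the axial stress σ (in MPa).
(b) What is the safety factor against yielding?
(a) Axial stress σ = P/A. Convert P = 162 kN = 162000 N.
  σ = 162000 / 0.0002 = 8.1 × 10⁸ Pa = 810 MPa
(b) Safety factor SF = σ_y/σ = 160 / 810 = 0.1975
Final answer: (a) σ = 810 MPa, (b) SF = 0.1975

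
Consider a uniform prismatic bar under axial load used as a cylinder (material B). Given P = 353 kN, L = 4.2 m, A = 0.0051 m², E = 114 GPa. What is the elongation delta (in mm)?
Model: a uniform prismatic bar under axial load, so delta = (P·L) / (A·E).
Convert to SI units:
  P = 353 kN = 353000 N
  E = 114 GPa = 1.14 × 10¹¹ Pa
Substitute:
  delta = (353000 × 4.2) / (0.0051 × (1.14 × 10¹¹))
  delta = 0.00255 m
Convert: delta = 0.00255 m = 2.55 mm
Final answer: delta = 2.55 mm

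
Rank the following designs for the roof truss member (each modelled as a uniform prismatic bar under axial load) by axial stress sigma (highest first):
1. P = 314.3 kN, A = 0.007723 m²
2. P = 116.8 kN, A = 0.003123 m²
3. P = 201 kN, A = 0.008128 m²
Model: a uniform prismatic bar under axial load, so sigma = P / A (SI units).
  Case 1: sigma = 314300 / 0.007723 = 4.07 × 10⁷ Pa = 40.7 MPa
  Case 2: sigma = 116800 / 0.003123 = 3.74 × 10⁷ Pa = 37.4 MPa
  Case 3: sigma = 201000 / 0.008128 = 2.473 × 10⁷ Pa = 24.73 MPa
Ordering: 40.7 MPa (case 1) > 37.4 MPa (case 2) > 24.73 MPa (case 3)
Final answer: 1, 2, 3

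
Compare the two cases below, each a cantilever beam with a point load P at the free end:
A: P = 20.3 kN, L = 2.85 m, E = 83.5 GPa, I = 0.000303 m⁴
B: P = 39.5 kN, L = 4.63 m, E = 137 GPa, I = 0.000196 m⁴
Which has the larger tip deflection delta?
Model: a cantilever beam with a point load P at the free end, so delta = (P·L^3) / (3·E·I) (SI units).
  A: delta = (20300 × 2.85^3) / (3 × (8.35 × 10¹⁰) × 0.000303) = 0.006191 m = 6.191 mm
  B: delta = (39500 × 4.63^3) / (3 × (1.37 × 10¹¹) × 0.000196) = 0.04867 m = 48.67 mm
48.67 mm > 6.191 mm, so B is larger.
Final answer: B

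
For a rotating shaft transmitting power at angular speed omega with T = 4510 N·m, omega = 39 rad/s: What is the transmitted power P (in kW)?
Model: a rotating shaft transmitting power at angular speed omega, so P = T·omega.
Substitute:
  P = 4510 × 39
  P = 175900 W
Convert: P = 175900 W = 175.9 kW
Final answer: P = 175.9 kW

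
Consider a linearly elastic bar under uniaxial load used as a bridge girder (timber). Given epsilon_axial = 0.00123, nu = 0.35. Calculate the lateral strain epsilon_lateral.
Model: a linearly elastic bar under uniaxial load, so epsilon_lateral = -nu·epsilon_axial.
Substitute:
  epsilon_lateral = -(0.35 × 0.00123)
  epsilon_lateral = -0.0004305
Final answer: epsilon_lateral = -0.0004305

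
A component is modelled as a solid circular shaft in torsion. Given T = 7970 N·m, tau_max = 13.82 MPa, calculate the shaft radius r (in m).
Model: a solid circular shaft in torsion, so tau_max = (2·T) / (π·r^3).
Solve for r: r = ((2·T) / (π·tau_max))^(1/3).
Convert to SI units:
  tau_max = 13.82 MPa = 1.382 × 10⁷ Pa
Substitute:
  r = ((2 × 7970) / (π × (1.382 × 10⁷)))^(1/3)
  r = 0.07161 m
Final answer: r = 0.07161 m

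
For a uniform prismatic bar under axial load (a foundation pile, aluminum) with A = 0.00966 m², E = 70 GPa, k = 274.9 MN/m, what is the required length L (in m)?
Model: a uniform prismatic bar under axial load, so k = (A·E) / L.
Solve for L: L = (A·E) / k.
Convert to SI units:
  E = 70 GPa = 7 × 10¹⁰ Pa
  k = 274.9 MN/m = 2.749 × 10⁸ N/m
Substitute:
  L = (0.00966 × (7 × 10¹⁰)) / (2.749 × 10⁸)
  L = 2.46 m
Final answer: L = 2.46 m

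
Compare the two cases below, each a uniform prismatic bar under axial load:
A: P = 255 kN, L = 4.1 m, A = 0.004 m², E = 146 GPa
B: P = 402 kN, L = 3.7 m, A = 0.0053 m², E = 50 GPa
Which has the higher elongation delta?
Model: a uniform prismatic bar under axial load, so delta = (P·L) / (A·E) (SI units).
  A: delta = (255000 × 4.1) / (0.004 × (1.46 × 10¹¹)) = 0.00179 m = 1.79 mm
  B: delta = (402000 × 3.7) / (0.0053 × (5 × 10¹⁰)) = 0.005613 m = 5.613 mm
5.613 mm > 1.79 mm, so B is larger.
Final answer: B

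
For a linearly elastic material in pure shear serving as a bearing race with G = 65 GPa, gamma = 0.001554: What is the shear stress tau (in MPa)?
Model: a linearly elastic material in pure shear, so tau = G·gamma.
Convert to SI units:
  G = 65 GPa = 6.5 × 10¹⁰ Pa
Substitute:
  tau = (6.5 × 10¹⁰) × 0.001554
  tau = 1.01 × 10⁸ Pa
Convert: tau = 1.01 × 10⁸ Pa = 101 MPa
Final answer: tau = 101 MPa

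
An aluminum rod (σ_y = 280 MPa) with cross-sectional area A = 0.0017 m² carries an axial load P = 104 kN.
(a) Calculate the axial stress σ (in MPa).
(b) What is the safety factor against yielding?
(a) Axial stress σ = P/A. Convert P = 104 kN = 104000 N.
  σ = 104000 / 0.0017 = 6.118 × 10⁷ Pa = 61.18 MPa
(b) Safety factor SF = σ_y/σ = 280 / 61.18 = 4.577
Final answer: (a) σ = 61.18 MPa, (b) SF = 4.577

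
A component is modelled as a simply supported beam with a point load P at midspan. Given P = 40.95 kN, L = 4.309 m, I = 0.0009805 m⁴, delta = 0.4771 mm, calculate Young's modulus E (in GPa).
Model: a simply supported beam with a point load P at midspan, so delta = (P·L^3) / (48·E·I).
Solve for E: E = (P·L^3) / (48·delta·I).
Convert to SI units:
  P = 40.95 kN = 40950 N
  delta = 0.4771 mm = 0.0004771 m
Substitute:
  E = (40950 × 4.309^3) / (48 × 0.0004771 × 0.0009805)
  E = 1.459 × 10¹¹ Pa
Convert: E = 1.459 × 10¹¹ Pa = 145.9 GPa
Final answer: E = 145.9 GPa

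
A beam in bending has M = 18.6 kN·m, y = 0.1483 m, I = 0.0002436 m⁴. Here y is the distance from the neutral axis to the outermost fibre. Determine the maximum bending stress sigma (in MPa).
Model: a beam in bending, so sigma = (M·y) / I.
Convert to SI units:
  M = 18.6 kN·m = 18600 N·m
Substitute:
  sigma = (18600 × 0.1483) / 0.0002436
  sigma = 1.132 × 10⁷ Pa
Convert: sigma = 1.132 × 10⁷ Pa = 11.32 MPa
Final answer: sigma = 11.32 MPa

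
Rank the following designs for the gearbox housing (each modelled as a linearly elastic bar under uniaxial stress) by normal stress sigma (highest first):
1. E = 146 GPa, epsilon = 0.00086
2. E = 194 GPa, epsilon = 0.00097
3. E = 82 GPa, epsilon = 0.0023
Model: a linearly elastic bar under uniaxial stress, so sigma = E·epsilon (SI units).
  Case 1: sigma = (1.46 × 10¹¹) × 0.00086 = 1.256 × 10⁸ Pa = 125.6 MPa
  Case 2: sigma = (1.94 × 10¹¹) × 0.00097 = 1.882 × 10⁸ Pa = 188.2 MPa
  Case 3: sigma = (8.2 × 10¹⁰) × 0.0023 = 1.886 × 10⁸ Pa = 188.6 MPa
Ordering: 188.6 MPa (case 3) > 188.2 MPa (case 2) > 125.6 MPa (case 1)
Final answer: 3, 2, 1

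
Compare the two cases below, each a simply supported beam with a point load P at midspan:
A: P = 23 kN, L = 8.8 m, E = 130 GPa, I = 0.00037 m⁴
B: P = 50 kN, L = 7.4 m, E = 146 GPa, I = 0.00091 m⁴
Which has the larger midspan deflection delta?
Model: a simply supported beam with a point load P at midspan, so delta = (P·L^3) / (48·E·I) (SI units).
  A: delta = (23000 × 8.8^3) / (48 × (1.3 × 10¹¹) × 0.00037) = 0.006789 m = 6.789 mm
  B: delta = (50000 × 7.4^3) / (48 × (1.46 × 10¹¹) × 0.00091) = 0.003177 m = 3.177 mm
6.789 mm > 3.177 mm, so A is larger.
Final answer: A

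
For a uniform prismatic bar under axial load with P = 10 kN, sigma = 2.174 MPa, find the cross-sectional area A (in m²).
Model: a uniform prismatic bar under axial load, so sigma = P / A.
Solve for A: A = P / sigma.
Convert to SI units:
  P = 10 kN = 10000 N
  sigma = 2.174 MPa = 2.174 × 10⁶ Pa
Substitute:
  A = 10000 / (2.174 × 10⁶)
  A = 0.0046 m²
Final answer: A = 0.0046 m²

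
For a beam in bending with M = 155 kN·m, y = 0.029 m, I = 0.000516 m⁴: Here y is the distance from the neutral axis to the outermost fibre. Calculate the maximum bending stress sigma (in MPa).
Model: a beam in bending, so sigma = (M·y) / I.
Convert to SI units:
  M = 155 kN·m = 155000 N·m
Substitute:
  sigma = (155000 × 0.029) / 0.000516
  sigma = 8.711 × 10⁶ Pa
Convert: sigma = 8.711 × 10⁶ Pa = 8.711 MPa
Final answer: sigma = 8.711 MPa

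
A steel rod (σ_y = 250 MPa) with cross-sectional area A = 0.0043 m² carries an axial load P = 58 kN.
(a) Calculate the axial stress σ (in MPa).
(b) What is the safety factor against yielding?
(a) Axial stress σ = P/A. Convert P = 58 kN = 58000 N.
  σ = 58000 / 0.0043 = 1.349 × 10⁷ Pa = 13.49 MPa
(b) Safety factor SF = σ_y/σ = 250 / 13.49 = 18.53
Final answer: (a) σ = 13.49 MPa, (b) SF = 18.53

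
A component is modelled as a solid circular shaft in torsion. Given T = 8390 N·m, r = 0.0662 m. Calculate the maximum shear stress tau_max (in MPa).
Model: a solid circular shaft in torsion, so tau_max = (2·T) / (π·r^3).
Substitute:
  tau_max = (2 × 8390) / (π × 0.0662^3)
  tau_max = 1.841 × 10⁷ Pa
Convert: tau_max = 1.841 × 10⁷ Pa = 18.41 MPa
Final answer: tau_max = 18.41 MPa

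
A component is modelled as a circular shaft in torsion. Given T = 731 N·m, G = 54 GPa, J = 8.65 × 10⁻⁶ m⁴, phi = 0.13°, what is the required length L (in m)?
Model: a circular shaft in torsion, so phi = (T·L) / (G·J).
Solve for L: L = (phi·G·J) / T.
Convert to SI units:
  G = 54 GPa = 5.4 × 10¹⁰ Pa
  phi = 0.13° = 0.002269 rad
Substitute:
  L = (0.002269 × (5.4 × 10¹⁰) × (8.65 × 10⁻⁶)) / 731
  L = 1.45 m
Final answer: L = 1.45 m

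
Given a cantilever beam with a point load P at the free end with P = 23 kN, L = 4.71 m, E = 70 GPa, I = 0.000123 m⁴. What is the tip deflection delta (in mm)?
Model: a cantilever beam with a point load P at the free end, so delta = (P·L^3) / (3·E·I).
Convert to SI units:
  P = 23 kN = 23000 N
  E = 70 GPa = 7 × 10¹⁰ Pa
Substitute:
  delta = (23000 × 4.71^3) / (3 × (7 × 10¹⁰) × 0.000123)
  delta = 0.09304 m
Convert: delta = 0.09304 m = 93.04 mm
Final answer: delta = 93.04 mm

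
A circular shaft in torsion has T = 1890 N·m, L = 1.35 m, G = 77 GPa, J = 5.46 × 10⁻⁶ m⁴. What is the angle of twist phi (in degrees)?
Model: a circular shaft in torsion, so phi = (T·L) / (G·J).
Convert to SI units:
  G = 77 GPa = 7.7 × 10¹⁰ Pa
Substitute:
  phi = (1890 × 1.35) / ((7.7 × 10¹⁰) × (5.46 × 10⁻⁶))
  phi = 0.006069 rad
Convert to degrees: phi = 0.006069 × 180/π = 0.3477°
Final answer: phi = 0.3477°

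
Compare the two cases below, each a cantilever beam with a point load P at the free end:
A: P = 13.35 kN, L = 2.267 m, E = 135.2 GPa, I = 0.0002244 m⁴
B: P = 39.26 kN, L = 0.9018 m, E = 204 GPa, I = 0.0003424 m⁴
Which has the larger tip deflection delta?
Model: a cantilever beam with a point load P at the free end, so delta = (P·L^3) / (3·E·I) (SI units).
  A: delta = (13350 × 2.267^3) / (3 × (1.352 × 10¹¹) × 0.0002244) = 0.001709 m = 1.709 mm
  B: delta = (39260 × 0.9018^3) / (3 × (2.04 × 10¹¹) × 0.0003424) = 0.0001374 m = 0.1374 mm
1.709 mm > 0.1374 mm, so A is larger.
Final answer: A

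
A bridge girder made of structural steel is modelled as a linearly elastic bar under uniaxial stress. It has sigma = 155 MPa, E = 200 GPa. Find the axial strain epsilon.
Model: a linearly elastic bar under uniaxial stress, so epsilon = sigma / E.
Convert to SI units:
  sigma = 155 MPa = 1.55 × 10⁸ Pa
  E = 200 GPa = 2 × 10¹¹ Pa
Substitute:
  epsilon = (1.55 × 10⁸) / (2 × 10¹¹)
  epsilon = 0.000775
Final answer: epsilon = 0.000775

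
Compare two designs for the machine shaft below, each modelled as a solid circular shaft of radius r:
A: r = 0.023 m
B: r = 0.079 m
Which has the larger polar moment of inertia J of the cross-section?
Model: a solid circular shaft of radius r, so J = (π·r^4) / 2 (SI units).
  A: J = (π × 0.023^4) / 2 = 4.396 × 10⁻⁷ m⁴
  B: J = (π × 0.079^4) / 2 = 6.118 × 10⁻⁵ m⁴
6.118 × 10⁻⁵ m⁴ > 4.396 × 10⁻⁷ m⁴, so B is larger.
Final answer: B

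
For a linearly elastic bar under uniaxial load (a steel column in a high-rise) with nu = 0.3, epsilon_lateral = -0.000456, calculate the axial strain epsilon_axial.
Model: a linearly elastic bar under uniaxial load, so epsilon_lateral = -nu·epsilon_axial.
Solve for epsilon_axial: epsilon_axial = -epsilon_lateral / nu.
Substitute:
  epsilon_axial = -(-0.000456) / 0.3
  epsilon_axial = 0.00152
Final answer: epsilon_axial = 0.00152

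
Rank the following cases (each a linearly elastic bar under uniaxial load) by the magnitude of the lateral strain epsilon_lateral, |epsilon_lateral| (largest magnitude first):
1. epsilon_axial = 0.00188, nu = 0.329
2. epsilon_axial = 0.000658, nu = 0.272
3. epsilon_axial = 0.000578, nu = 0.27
Model: a linearly elastic bar under uniaxial load, so epsilon_lateral = -nu·epsilon_axial (SI units).
  Case 1: epsilon_lateral = -(0.329 × 0.00188) = -0.0006185
  Case 2: epsilon_lateral = -(0.272 × 0.000658) = -0.000179
  Case 3: epsilon_lateral = -(0.27 × 0.000578) = -0.0001561
Ordering by |epsilon_lateral|: 0.0006185 (case 1) > 0.000179 (case 2) > 0.0001561 (case 3)
Final answer: 1, 2, 3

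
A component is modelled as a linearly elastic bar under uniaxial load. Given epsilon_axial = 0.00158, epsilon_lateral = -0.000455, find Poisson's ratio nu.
Model: a linearly elastic bar under uniaxial load, so epsilon_lateral = -nu·epsilon_axial.
Solve for nu: nu = -epsilon_lateral / epsilon_axial.
Substitute:
  nu = -(-0.000455) / 0.00158
  nu = 0.288
Final answer: nu = 0.288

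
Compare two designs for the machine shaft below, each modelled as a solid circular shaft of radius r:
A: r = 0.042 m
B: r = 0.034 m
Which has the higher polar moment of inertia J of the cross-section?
Model: a solid circular shaft of radius r, so J = (π·r^4) / 2 (SI units).
  A: J = (π × 0.042^4) / 2 = 4.888 × 10⁻⁶ m⁴
  B: J = (π × 0.034^4) / 2 = 2.099 × 10⁻⁶ m⁴
4.888 × 10⁻⁶ m⁴ > 2.099 × 10⁻⁶ m⁴, so A is larger.
Final answer: A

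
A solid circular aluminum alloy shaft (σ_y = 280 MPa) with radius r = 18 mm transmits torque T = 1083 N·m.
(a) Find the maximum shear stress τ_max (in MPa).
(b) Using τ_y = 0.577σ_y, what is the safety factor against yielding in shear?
(a) For a solid circular shaft, τ_max = T·r/J with J = π·r^4/2, i.e. τ_max = 2·T / (π·r^3). Convert r = 18 mm = 0.018 m.
  τ_max = (2 × 1083) / (π × 0.018^3) = 1.182 × 10⁸ Pa = 118.2 MPa
(b) τ_y = 0.577 × 280 = 161.56 MPa
  SF = τ_y/τ_max = 161.56 / 118.2 = 1.367
Final answer: (a) τ_max = 118.2 MPa, (b) SF = 1.367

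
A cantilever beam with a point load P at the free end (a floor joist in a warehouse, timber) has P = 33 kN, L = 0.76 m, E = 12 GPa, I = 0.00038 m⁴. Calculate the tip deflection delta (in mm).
Model: a cantilever beam with a point load P at the free end, so delta = (P·L^3) / (3·E·I).
Convert to SI units:
  P = 33 kN = 33000 N
  E = 12 GPa = 1.2 × 10¹⁰ Pa
Substitute:
  delta = (33000 × 0.76^3) / (3 × (1.2 × 10¹⁰) × 0.00038)
  delta = 0.001059 m
Convert: delta = 0.001059 m = 1.059 mm
Final answer: delta = 1.059 mm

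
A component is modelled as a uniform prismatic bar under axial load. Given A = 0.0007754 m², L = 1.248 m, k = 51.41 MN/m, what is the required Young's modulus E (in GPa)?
Model: a uniform prismatic bar under axial load, so k = (A·E) / L.
Solve for E: E = (k·L) / A.
Convert to SI units:
  k = 51.41 MN/m = 5.141 × 10⁷ N/m
Substitute:
  E = ((5.141 × 10⁷) × 1.248) / 0.0007754
  E = 8.274 × 10¹⁰ Pa
Convert: E = 8.274 × 10¹⁰ Pa = 82.74 GPa
Final answer: E = 82.74 GPa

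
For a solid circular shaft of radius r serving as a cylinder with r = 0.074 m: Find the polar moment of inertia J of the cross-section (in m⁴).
Model: a solid circular shaft of radius r, so J = (π·r^4) / 2.
Substitute:
  J = (π × 0.074^4) / 2
  J = 4.71 × 10⁻⁵ m⁴
Final answer: J = 4.71 × 10⁻⁵ m⁴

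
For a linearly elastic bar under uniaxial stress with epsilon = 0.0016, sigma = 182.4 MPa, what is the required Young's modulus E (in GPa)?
Model: a linearly elastic bar under uniaxial stress, so sigma = E·epsilon.
Solve for E: E = sigma / epsilon.
Convert to SI units:
  sigma = 182.4 MPa = 1.824 × 10⁸ Pa
Substitute:
  E = (1.824 × 10⁸) / 0.0016
  E = 1.14 × 10¹¹ Pa
Convert: E = 1.14 × 10¹¹ Pa = 114 GPa
Final answer: E = 114 GPa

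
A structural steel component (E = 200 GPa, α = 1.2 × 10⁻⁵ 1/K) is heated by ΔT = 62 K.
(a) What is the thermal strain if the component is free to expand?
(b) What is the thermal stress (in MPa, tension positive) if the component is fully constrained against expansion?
(a) Free thermal strain ε_th = α·ΔT = (1.2 × 10⁻⁵) × 62 = 0.000744
(b) Fully constrained, the expansion is suppressed, so σ = -E·α·ΔT. Convert E = 200 GPa = 2 × 10¹¹ Pa.
  σ = -(2 × 10¹¹) × (1.2 × 10⁻⁵) × 62 = -1.488 × 10⁸ Pa = -148.8 MPa (compressive)
Final answer: (a) ε_th = 0.000744, (b) σ = -148.8 MPa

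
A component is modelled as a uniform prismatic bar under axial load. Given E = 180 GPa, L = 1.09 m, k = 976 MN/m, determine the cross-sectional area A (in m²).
Model: a uniform prismatic bar under axial load, so k = (A·E) / L.
Solve for A: A = (k·L) / E.
Convert to SI units:
  E = 180 GPa = 1.8 × 10¹¹ Pa
  k = 976 MN/m = 9.76 × 10⁸ N/m
Substitute:
  A = ((9.76 × 10⁸) × 1.09) / (1.8 × 10¹¹)
  A = 0.00591 m²
Final answer: A = 0.00591 m²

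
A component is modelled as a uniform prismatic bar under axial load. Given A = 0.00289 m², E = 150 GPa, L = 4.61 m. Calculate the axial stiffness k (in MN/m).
Model: a uniform prismatic bar under axial load, so k = (A·E) / L.
Convert to SI units:
  E = 150 GPa = 1.5 × 10¹¹ Pa
Substitute:
  k = (0.00289 × (1.5 × 10¹¹)) / 4.61
  k = 9.403 × 10⁷ N/m
Convert: k = 9.403 × 10⁷ N/m = 94.03 MN/m
Final answer: k = 94.03 MN/m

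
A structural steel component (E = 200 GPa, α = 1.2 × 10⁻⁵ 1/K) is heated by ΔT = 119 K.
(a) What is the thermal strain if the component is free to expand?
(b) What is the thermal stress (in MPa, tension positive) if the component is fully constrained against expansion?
(a) Free thermal strain ε_th = α·ΔT = (1.2 × 10⁻⁵) × 119 = 0.001428
(b) Fully constrained, the expansion is suppressed, so σ = -E·α·ΔT. Convert E = 200 GPa = 2 × 10¹¹ Pa.
  σ = -(2 × 10¹¹) × (1.2 × 10⁻⁵) × 119 = -2.856 × 10⁸ Pa = -285.6 MPa (compressive)
Final answer: (a) ε_th = 0.001428, (b) σ = -285.6 MPa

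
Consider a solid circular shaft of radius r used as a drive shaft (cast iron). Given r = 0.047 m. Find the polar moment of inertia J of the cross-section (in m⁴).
Model: a solid circular shaft of radius r, so J = (π·r^4) / 2.
Substitute:
  J = (π × 0.047^4) / 2
  J = 7.665 × 10⁻⁶ m⁴
Final answer: J = 7.665 × 10⁻⁶ m⁴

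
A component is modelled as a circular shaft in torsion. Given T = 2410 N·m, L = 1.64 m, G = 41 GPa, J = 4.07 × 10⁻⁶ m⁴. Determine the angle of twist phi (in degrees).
Model: a circular shaft in torsion, so phi = (T·L) / (G·J).
Convert to SI units:
  G = 41 GPa = 4.1 × 10¹⁰ Pa
Substitute:
  phi = (2410 × 1.64) / ((4.1 × 10¹⁰) × (4.07 × 10⁻⁶))
  phi = 0.02369 rad
Convert to degrees: phi = 0.02369 × 180/π = 1.357°
Final answer: phi = 1.357°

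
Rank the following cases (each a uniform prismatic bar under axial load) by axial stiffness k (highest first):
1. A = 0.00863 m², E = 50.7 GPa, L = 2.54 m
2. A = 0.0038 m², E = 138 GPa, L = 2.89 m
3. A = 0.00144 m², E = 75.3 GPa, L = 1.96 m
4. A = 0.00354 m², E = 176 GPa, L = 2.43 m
Model: a uniform prismatic bar under axial load, so k = (A·E) / L (SI units).
  Case 1: k = (0.00863 × (5.07 × 10¹⁰)) / 2.54 = 1.723 × 10⁸ N/m = 172.3 MN/m
  Case 2: k = (0.0038 × (1.38 × 10¹¹)) / 2.89 = 1.815 × 10⁸ N/m = 181.5 MN/m
  Case 3: k = (0.00144 × (7.53 × 10¹⁰)) / 1.96 = 5.532 × 10⁷ N/m = 55.32 MN/m
  Case 4: k = (0.00354 × (1.76 × 10¹¹)) / 2.43 = 2.564 × 10⁸ N/m = 256.4 MN/m
Ordering: 256.4 MN/m (case 4) > 181.5 MN/m (case 2) > 172.3 MN/m (case 1) > 55.32 MN/m (case 3)
Final answer: 4, 2, 1, 3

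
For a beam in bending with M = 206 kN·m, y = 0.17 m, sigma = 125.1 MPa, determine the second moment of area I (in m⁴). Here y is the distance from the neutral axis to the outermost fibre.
Model: a beam in bending, so sigma = (M·y) / I.
Solve for I: I = (M·y) / sigma.
Convert to SI units:
  M = 206 kN·m = 206000 N·m
  sigma = 125.1 MPa = 1.251 × 10⁸ Pa
Substitute:
  I = (206000 × 0.17) / (1.251 × 10⁸)
  I = 0.0002799 m⁴
Final answer: I = 0.0002799 m⁴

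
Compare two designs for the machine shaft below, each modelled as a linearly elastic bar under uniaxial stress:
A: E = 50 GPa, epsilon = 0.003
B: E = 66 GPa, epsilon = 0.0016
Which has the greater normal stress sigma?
Model: a linearly elastic bar under uniaxial stress, so sigma = E·epsilon (SI units).
  A: sigma = (5 × 10¹⁰) × 0.003 = 1.5 × 10⁸ Pa = 150 MPa
  B: sigma = (6.6 × 10¹⁰) × 0.0016 = 1.056 × 10⁸ Pa = 105.6 MPa
150 MPa > 105.6 MPa, so A is larger.
Final answer: A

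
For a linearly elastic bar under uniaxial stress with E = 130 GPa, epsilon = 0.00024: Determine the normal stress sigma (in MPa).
Model: a linearly elastic bar under uniaxial stress, so sigma = E·epsilon.
Convert to SI units:
  E = 130 GPa = 1.3 × 10¹¹ Pa
Substitute:
  sigma = (1.3 × 10¹¹) × 0.00024
  sigma = 3.12 × 10⁷ Pa
Convert: sigma = 3.12 × 10⁷ Pa = 31.2 MPa
Final answer: sigma = 31.2 MPa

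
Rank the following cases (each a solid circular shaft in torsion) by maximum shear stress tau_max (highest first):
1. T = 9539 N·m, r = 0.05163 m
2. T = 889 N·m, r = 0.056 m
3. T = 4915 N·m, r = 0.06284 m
Model: a solid circular shaft in torsion, so tau_max = (2·T) / (π·r^3) (SI units).
  Case 1: tau_max = (2 × 9539) / (π × 0.05163^3) = 4.412 × 10⁷ Pa = 44.12 MPa
  Case 2: tau_max = (2 × 889) / (π × 0.056^3) = 3.223 × 10⁶ Pa = 3.223 MPa
  Case 3: tau_max = (2 × 4915) / (π × 0.06284^3) = 1.261 × 10⁷ Pa = 12.61 MPa
Ordering: 44.12 MPa (case 1) > 12.61 MPa (case 3) > 3.223 MPa (case 2)
Final answer: 1, 3, 2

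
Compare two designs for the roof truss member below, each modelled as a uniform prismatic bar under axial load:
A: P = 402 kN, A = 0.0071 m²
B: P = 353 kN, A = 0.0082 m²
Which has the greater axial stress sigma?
Model: a uniform prismatic bar under axial load, so sigma = P / A (SI units).
  A: sigma = 402000 / 0.0071 = 5.662 × 10⁷ Pa = 56.62 MPa
  B: sigma = 353000 / 0.0082 = 4.305 × 10⁷ Pa = 43.05 MPa
56.62 MPa > 43.05 MPa, so A is larger.
Final answer: A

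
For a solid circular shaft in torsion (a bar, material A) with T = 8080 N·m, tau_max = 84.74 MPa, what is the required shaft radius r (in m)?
Model: a solid circular shaft in torsion, so tau_max = (2·T) / (π·r^3).
Solve for r: r = ((2·T) / (π·tau_max))^(1/3).
Convert to SI units:
  tau_max = 84.74 MPa = 8.474 × 10⁷ Pa
Substitute:
  r = ((2 × 8080) / (π × (8.474 × 10⁷)))^(1/3)
  r = 0.0393 m
Final answer: r = 0.0393 m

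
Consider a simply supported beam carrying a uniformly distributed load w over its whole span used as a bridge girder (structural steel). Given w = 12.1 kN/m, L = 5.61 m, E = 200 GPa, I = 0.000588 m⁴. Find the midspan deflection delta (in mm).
Model: a simply supported beam carrying a uniformly distributed load w over its whole span, so delta = (5·w·L^4) / (384·E·I).
Convert to SI units:
  w = 12.1 kN/m = 12100 N/m
  E = 200 GPa = 2 × 10¹¹ Pa
Substitute:
  delta = (5 × 12100 × 5.61^4) / (384 × (2 × 10¹¹) × 0.000588)
  delta = 0.001327 m
Convert: delta = 0.001327 m = 1.327 mm
Final answer: delta = 1.327 mm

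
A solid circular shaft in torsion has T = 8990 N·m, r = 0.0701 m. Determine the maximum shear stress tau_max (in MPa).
Model: a solid circular shaft in torsion, so tau_max = (2·T) / (π·r^3).
Substitute:
  tau_max = (2 × 8990) / (π × 0.0701^3)
  tau_max = 1.661 × 10⁷ Pa
Convert: tau_max = 1.661 × 10⁷ Pa = 16.61 MPa
Final answer: tau_max = 16.61 MPa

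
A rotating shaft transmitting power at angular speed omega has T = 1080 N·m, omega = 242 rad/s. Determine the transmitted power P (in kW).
Model: a rotating shaft transmitting power at angular speed omega, so P = T·omega.
Substitute:
  P = 1080 × 242
  P = 261400 W
Convert: P = 261400 W = 261.4 kW
Final answer: P = 261.4 kW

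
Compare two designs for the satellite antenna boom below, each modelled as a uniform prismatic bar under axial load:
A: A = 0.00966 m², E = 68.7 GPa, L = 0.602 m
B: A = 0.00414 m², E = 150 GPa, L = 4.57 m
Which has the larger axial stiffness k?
Model: a uniform prismatic bar under axial load, so k = (A·E) / L (SI units).
  A: k = (0.00966 × (6.87 × 10¹⁰)) / 0.602 = 1.102 × 10⁹ N/m = 1102 MN/m
  B: k = (0.00414 × (1.5 × 10¹¹)) / 4.57 = 1.359 × 10⁸ N/m = 135.9 MN/m
1102 MN/m > 135.9 MN/m, so A is larger.
Final answer: A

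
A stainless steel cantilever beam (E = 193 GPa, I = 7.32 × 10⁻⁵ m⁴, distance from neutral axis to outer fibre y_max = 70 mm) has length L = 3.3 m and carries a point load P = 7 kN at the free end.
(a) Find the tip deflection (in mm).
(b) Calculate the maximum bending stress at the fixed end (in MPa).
(a) Tip deflection of a cantilever with an end point load: δ = P·L^3 / (3·E·I). Convert P = 7 kN = 7000 N, E = 193 GPa = 1.93 × 10¹¹ Pa.
  δ = (7000 × 3.3^3) / (3 × (1.93 × 10¹¹) × (7.32 × 10⁻⁵)) = 0.005935 m = 5.935 mm
(b) Maximum bending moment at the fixed end: M = P·L = 7000 × 3.3 = 23100 N·m. Convert y_max = 70 mm = 0.07 m.
  σ = M·y_max / I = (23100 × 0.07) / (7.32 × 10⁻⁵) = 2.209 × 10⁷ Pa = 22.09 MPa
Final answer: (a) δ = 5.935 mm, (b) σ = 22.09 MPa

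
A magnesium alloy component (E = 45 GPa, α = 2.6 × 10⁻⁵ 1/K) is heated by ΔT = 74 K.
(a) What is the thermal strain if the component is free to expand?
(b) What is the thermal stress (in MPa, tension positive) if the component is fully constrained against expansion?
(a) Free thermal strain ε_th = α·ΔT = (2.6 × 10⁻⁵) × 74 = 0.001924
(b) Fully constrained, the expansion is suppressed, so σ = -E·α·ΔT. Convert E = 45 GPa = 4.5 × 10¹⁰ Pa.
  σ = -(4.5 × 10¹⁰) × (2.6 × 10⁻⁵) × 74 = -8.658 × 10⁷ Pa = -86.58 MPa (compressive)
Final answer: (a) ε_th = 0.001924, (b) σ = -86.58 MPa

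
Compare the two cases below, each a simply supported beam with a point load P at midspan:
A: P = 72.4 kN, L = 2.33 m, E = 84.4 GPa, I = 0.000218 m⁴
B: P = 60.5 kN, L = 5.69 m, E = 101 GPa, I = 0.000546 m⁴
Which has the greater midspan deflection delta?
Model: a simply supported beam with a point load P at midspan, so delta = (P·L^3) / (48·E·I) (SI units).
  A: delta = (72400 × 2.33^3) / (48 × (8.44 × 10¹⁰) × 0.000218) = 0.001037 m = 1.037 mm
  B: delta = (60500 × 5.69^3) / (48 × (1.01 × 10¹¹) × 0.000546) = 0.004211 m = 4.211 mm
4.211 mm > 1.037 mm, so B is larger.
Final answer: B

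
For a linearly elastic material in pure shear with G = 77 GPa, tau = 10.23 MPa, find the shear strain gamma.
Model: a linearly elastic material in pure shear, so tau = G·gamma.
Solve for gamma: gamma = tau / G.
Convert to SI units:
  G = 77 GPa = 7.7 × 10¹⁰ Pa
  tau = 10.23 MPa = 1.023 × 10⁷ Pa
Substitute:
  gamma = (1.023 × 10⁷) / (7.7 × 10¹⁰)
  gamma = 0.0001329
Final answer: gamma = 0.0001329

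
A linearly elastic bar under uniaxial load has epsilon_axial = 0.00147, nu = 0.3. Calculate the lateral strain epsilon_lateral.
Model: a linearly elastic bar under uniaxial load, so epsilon_lateral = -nu·epsilon_axial.
Substitute:
  epsilon_lateral = -(0.3 × 0.00147)
  epsilon_lateral = -0.000441
Final answer: epsilon_lateral = -0.000441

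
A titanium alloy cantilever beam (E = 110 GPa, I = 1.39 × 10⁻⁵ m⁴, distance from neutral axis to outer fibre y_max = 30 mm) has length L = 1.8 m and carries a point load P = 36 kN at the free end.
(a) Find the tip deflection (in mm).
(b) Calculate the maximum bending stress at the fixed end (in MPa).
(a) Tip deflection of a cantilever with an end point load: δ = P·L^3 / (3·E·I). Convert P = 36 kN = 36000 N, E = 110 GPa = 1.1 × 10¹¹ Pa.
  δ = (36000 × 1.8^3) / (3 × (1.1 × 10¹¹) × (1.39 × 10⁻⁵)) = 0.04577 m = 45.77 mm
(b) Maximum bending moment at the fixed end: M = P·L = 36000 × 1.8 = 64800 N·m. Convert y_max = 30 mm = 0.03 m.
  σ = M·y_max / I = (64800 × 0.03) / (1.39 × 10⁻⁵) = 1.399 × 10⁸ Pa = 139.9 MPa
Final answer: (a) δ = 45.77 mm, (b) σ = 139.9 MPa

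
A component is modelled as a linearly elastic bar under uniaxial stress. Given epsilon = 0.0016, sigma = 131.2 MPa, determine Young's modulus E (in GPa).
Model: a linearly elastic bar under uniaxial stress, so sigma = E·epsilon.
Solve for E: E = sigma / epsilon.
Convert to SI units:
  sigma = 131.2 MPa = 1.312 × 10⁸ Pa
Substitute:
  E = (1.312 × 10⁸) / 0.0016
  E = 8.2 × 10¹⁰ Pa
Convert: E = 8.2 × 10¹⁰ Pa = 82 GPa
Final answer: E = 82 GPa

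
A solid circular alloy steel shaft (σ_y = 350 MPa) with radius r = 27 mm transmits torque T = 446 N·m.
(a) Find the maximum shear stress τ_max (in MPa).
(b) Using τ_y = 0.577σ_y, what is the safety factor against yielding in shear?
(a) For a solid circular shaft, τ_max = T·r/J with J = π·r^4/2, i.e. τ_max = 2·T / (π·r^3). Convert r = 27 mm = 0.027 m.
  τ_max = (2 × 446) / (π × 0.027^3) = 1.443 × 10⁷ Pa = 14.43 MPa
(b) τ_y = 0.577 × 350 = 201.95 MPa
  SF = τ_y/τ_max = 201.95 / 14.43 = 14
Final answer: (a) τ_max = 14.43 MPa, (b) SF = 14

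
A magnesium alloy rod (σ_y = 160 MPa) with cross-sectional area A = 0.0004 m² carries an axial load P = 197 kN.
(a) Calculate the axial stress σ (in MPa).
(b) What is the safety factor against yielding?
(a) Axial stress σ = P/A. Convert P = 197 kN = 197000 N.
  σ = 197000 / 0.0004 = 4.925 × 10⁸ Pa = 492.5 MPa
(b) Safety factor SF = σ_y/σ = 160 / 492.5 = 0.3249
Final answer: (a) σ = 492.5 MPa, (b) SF = 0.3249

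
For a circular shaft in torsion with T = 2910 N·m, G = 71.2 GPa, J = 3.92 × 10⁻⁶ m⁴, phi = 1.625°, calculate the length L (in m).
Model: a circular shaft in torsion, so phi = (T·L) / (G·J).
Solve for L: L = (phi·G·J) / T.
Convert to SI units:
  G = 71.2 GPa = 7.12 × 10¹⁰ Pa
  phi = 1.625° = 0.02836 rad
Substitute:
  L = (0.02836 × (7.12 × 10¹⁰) × (3.92 × 10⁻⁶)) / 2910
  L = 2.72 m
Final answer: L = 2.72 m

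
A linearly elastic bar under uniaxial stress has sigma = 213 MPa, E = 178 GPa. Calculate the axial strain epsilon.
Model: a linearly elastic bar under uniaxial stress, so epsilon = sigma / E.
Convert to SI units:
  sigma = 213 MPa = 2.13 × 10⁸ Pa
  E = 178 GPa = 1.78 × 10¹¹ Pa
Substitute:
  epsilon = (2.13 × 10⁸) / (1.78 × 10¹¹)
  epsilon = 0.001197
Final answer: epsilon = 0.001197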